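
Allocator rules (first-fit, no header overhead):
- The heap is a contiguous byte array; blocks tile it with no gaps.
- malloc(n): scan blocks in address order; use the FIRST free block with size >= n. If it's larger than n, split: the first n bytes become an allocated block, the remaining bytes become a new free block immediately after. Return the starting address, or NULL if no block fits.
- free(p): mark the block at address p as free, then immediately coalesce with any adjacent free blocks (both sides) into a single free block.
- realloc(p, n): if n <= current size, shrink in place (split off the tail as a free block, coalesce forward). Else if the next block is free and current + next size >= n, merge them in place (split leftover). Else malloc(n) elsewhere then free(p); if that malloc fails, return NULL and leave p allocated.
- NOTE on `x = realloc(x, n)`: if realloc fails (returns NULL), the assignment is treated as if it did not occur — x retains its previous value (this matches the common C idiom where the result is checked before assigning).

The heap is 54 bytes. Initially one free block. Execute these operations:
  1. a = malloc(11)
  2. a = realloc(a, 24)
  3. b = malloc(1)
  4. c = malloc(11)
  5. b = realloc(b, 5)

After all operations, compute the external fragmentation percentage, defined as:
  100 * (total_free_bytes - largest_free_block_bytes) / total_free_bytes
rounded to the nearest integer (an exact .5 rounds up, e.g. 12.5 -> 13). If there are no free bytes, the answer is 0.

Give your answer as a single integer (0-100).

Answer: 7

Derivation:
Op 1: a = malloc(11) -> a = 0; heap: [0-10 ALLOC][11-53 FREE]
Op 2: a = realloc(a, 24) -> a = 0; heap: [0-23 ALLOC][24-53 FREE]
Op 3: b = malloc(1) -> b = 24; heap: [0-23 ALLOC][24-24 ALLOC][25-53 FREE]
Op 4: c = malloc(11) -> c = 25; heap: [0-23 ALLOC][24-24 ALLOC][25-35 ALLOC][36-53 FREE]
Op 5: b = realloc(b, 5) -> b = 36; heap: [0-23 ALLOC][24-24 FREE][25-35 ALLOC][36-40 ALLOC][41-53 FREE]
Free blocks: [1 13] total_free=14 largest=13 -> 100*(14-13)/14 = 100/14 ≈ 7.143 -> rounds to 7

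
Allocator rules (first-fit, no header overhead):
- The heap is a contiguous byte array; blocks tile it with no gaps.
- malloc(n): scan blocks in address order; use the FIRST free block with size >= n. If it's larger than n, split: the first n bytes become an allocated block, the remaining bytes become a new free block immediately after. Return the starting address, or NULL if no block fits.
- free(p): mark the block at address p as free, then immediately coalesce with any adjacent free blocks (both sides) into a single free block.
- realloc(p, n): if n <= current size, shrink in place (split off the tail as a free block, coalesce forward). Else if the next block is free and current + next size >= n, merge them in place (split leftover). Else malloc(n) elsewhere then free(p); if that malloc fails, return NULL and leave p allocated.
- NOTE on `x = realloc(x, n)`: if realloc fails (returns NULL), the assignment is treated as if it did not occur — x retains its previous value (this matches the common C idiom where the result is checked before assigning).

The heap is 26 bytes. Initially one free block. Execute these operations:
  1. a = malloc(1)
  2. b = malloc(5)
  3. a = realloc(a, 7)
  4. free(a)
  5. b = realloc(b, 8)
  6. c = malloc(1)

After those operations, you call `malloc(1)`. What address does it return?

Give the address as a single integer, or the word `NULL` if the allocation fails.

Answer: 9

Derivation:
Op 1: a = malloc(1) -> a = 0; heap: [0-0 ALLOC][1-25 FREE]
Op 2: b = malloc(5) -> b = 1; heap: [0-0 ALLOC][1-5 ALLOC][6-25 FREE]
Op 3: a = realloc(a, 7) -> a = 6; heap: [0-0 FREE][1-5 ALLOC][6-12 ALLOC][13-25 FREE]
Op 4: free(a) -> (freed a); heap: [0-0 FREE][1-5 ALLOC][6-25 FREE]
Op 5: b = realloc(b, 8) -> b = 1; heap: [0-0 FREE][1-8 ALLOC][9-25 FREE]
Op 6: c = malloc(1) -> c = 0; heap: [0-0 ALLOC][1-8 ALLOC][9-25 FREE]
malloc(1): first-fit scan over [0-0 ALLOC][1-8 ALLOC][9-25 FREE] -> 9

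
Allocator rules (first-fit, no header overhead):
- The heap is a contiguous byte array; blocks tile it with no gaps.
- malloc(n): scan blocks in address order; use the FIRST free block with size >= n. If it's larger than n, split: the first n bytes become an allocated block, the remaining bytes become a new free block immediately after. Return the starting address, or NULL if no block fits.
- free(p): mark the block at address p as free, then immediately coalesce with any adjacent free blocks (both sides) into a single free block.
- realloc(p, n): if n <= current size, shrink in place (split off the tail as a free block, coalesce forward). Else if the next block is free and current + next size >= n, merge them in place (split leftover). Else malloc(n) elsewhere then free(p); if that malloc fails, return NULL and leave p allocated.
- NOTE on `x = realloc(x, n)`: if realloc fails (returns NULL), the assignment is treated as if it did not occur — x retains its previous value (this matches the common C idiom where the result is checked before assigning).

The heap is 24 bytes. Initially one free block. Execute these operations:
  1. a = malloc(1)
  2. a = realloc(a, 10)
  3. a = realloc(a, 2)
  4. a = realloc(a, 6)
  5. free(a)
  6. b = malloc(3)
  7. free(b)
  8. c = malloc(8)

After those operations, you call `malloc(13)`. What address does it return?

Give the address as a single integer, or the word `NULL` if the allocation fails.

Op 1: a = malloc(1) -> a = 0; heap: [0-0 ALLOC][1-23 FREE]
Op 2: a = realloc(a, 10) -> a = 0; heap: [0-9 ALLOC][10-23 FREE]
Op 3: a = realloc(a, 2) -> a = 0; heap: [0-1 ALLOC][2-23 FREE]
Op 4: a = realloc(a, 6) -> a = 0; heap: [0-5 ALLOC][6-23 FREE]
Op 5: free(a) -> (freed a); heap: [0-23 FREE]
Op 6: b = malloc(3) -> b = 0; heap: [0-2 ALLOC][3-23 FREE]
Op 7: free(b) -> (freed b); heap: [0-23 FREE]
Op 8: c = malloc(8) -> c = 0; heap: [0-7 ALLOC][8-23 FREE]
malloc(13): first-fit scan over [0-7 ALLOC][8-23 FREE] -> 8

Answer: 8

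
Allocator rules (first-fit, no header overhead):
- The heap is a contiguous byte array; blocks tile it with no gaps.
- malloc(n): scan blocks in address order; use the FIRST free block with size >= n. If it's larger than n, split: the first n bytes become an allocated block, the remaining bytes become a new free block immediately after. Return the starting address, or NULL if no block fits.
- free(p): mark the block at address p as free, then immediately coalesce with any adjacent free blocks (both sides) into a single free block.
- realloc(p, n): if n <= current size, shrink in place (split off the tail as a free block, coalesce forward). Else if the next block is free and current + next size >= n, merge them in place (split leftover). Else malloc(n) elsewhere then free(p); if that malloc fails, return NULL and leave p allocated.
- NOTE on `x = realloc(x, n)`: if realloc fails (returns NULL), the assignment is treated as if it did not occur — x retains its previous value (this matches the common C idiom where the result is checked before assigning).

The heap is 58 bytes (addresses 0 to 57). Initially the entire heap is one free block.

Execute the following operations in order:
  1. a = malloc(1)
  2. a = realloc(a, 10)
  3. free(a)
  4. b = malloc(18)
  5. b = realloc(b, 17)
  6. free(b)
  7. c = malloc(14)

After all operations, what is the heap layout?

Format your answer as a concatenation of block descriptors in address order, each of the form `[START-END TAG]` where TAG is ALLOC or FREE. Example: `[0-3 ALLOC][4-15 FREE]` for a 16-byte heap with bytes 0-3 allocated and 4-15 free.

Op 1: a = malloc(1) -> a = 0; heap: [0-0 ALLOC][1-57 FREE]
Op 2: a = realloc(a, 10) -> a = 0; heap: [0-9 ALLOC][10-57 FREE]
Op 3: free(a) -> (freed a); heap: [0-57 FREE]
Op 4: b = malloc(18) -> b = 0; heap: [0-17 ALLOC][18-57 FREE]
Op 5: b = realloc(b, 17) -> b = 0; heap: [0-16 ALLOC][17-57 FREE]
Op 6: free(b) -> (freed b); heap: [0-57 FREE]
Op 7: c = malloc(14) -> c = 0; heap: [0-13 ALLOC][14-57 FREE]

Answer: [0-13 ALLOC][14-57 FREE]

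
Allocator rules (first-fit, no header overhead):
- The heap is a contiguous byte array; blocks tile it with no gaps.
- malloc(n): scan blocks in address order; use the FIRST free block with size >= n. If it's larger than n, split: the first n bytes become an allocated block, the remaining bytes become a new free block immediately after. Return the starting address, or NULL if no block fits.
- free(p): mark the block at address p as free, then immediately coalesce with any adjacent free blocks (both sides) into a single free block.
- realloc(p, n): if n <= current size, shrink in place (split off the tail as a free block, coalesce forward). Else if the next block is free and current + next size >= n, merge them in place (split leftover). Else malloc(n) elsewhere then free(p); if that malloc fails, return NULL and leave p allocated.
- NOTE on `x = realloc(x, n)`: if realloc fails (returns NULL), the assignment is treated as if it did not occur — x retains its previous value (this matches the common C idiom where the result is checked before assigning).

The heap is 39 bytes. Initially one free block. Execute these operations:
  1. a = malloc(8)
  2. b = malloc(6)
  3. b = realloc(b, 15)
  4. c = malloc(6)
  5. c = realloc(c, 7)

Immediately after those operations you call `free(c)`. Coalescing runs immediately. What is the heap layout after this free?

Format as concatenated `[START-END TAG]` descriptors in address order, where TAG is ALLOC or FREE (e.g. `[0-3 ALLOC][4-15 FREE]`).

Answer: [0-7 ALLOC][8-22 ALLOC][23-38 FREE]

Derivation:
Op 1: a = malloc(8) -> a = 0; heap: [0-7 ALLOC][8-38 FREE]
Op 2: b = malloc(6) -> b = 8; heap: [0-7 ALLOC][8-13 ALLOC][14-38 FREE]
Op 3: b = realloc(b, 15) -> b = 8; heap: [0-7 ALLOC][8-22 ALLOC][23-38 FREE]
Op 4: c = malloc(6) -> c = 23; heap: [0-7 ALLOC][8-22 ALLOC][23-28 ALLOC][29-38 FREE]
Op 5: c = realloc(c, 7) -> c = 23; heap: [0-7 ALLOC][8-22 ALLOC][23-29 ALLOC][30-38 FREE]
free(c): c = 23 -> block [23-29 ALLOC]; mark free, coalesce with adjacent free neighbors -> [0-7 ALLOC][8-22 ALLOC][23-38 FREE]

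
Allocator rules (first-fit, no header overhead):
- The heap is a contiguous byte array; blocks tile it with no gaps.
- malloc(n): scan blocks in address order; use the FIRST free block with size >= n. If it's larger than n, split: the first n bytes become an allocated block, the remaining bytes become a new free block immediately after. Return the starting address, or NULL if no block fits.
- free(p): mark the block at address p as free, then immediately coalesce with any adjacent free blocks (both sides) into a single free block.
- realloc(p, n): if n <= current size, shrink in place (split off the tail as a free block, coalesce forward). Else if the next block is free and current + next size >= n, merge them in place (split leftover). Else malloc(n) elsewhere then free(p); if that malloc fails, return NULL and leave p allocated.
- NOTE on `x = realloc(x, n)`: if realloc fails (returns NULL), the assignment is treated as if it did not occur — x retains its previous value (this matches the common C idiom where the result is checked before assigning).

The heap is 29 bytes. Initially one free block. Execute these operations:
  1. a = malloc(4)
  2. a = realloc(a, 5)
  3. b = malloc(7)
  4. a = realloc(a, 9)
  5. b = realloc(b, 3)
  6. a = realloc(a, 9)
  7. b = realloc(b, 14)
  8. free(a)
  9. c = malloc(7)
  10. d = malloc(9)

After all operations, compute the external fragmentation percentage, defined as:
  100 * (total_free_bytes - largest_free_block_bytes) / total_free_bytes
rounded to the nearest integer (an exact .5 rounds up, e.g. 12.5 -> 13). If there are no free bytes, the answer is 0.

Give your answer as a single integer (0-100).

Answer: 50

Derivation:
Op 1: a = malloc(4) -> a = 0; heap: [0-3 ALLOC][4-28 FREE]
Op 2: a = realloc(a, 5) -> a = 0; heap: [0-4 ALLOC][5-28 FREE]
Op 3: b = malloc(7) -> b = 5; heap: [0-4 ALLOC][5-11 ALLOC][12-28 FREE]
Op 4: a = realloc(a, 9) -> a = 12; heap: [0-4 FREE][5-11 ALLOC][12-20 ALLOC][21-28 FREE]
Op 5: b = realloc(b, 3) -> b = 5; heap: [0-4 FREE][5-7 ALLOC][8-11 FREE][12-20 ALLOC][21-28 FREE]
Op 6: a = realloc(a, 9) -> a = 12; heap: [0-4 FREE][5-7 ALLOC][8-11 FREE][12-20 ALLOC][21-28 FREE]
Op 7: b = realloc(b, 14) -> NULL (b unchanged); heap: [0-4 FREE][5-7 ALLOC][8-11 FREE][12-20 ALLOC][21-28 FREE]
Op 8: free(a) -> (freed a); heap: [0-4 FREE][5-7 ALLOC][8-28 FREE]
Op 9: c = malloc(7) -> c = 8; heap: [0-4 FREE][5-7 ALLOC][8-14 ALLOC][15-28 FREE]
Op 10: d = malloc(9) -> d = 15; heap: [0-4 FREE][5-7 ALLOC][8-14 ALLOC][15-23 ALLOC][24-28 FREE]
Free blocks: [5 5] total_free=10 largest=5 -> 100*(10-5)/10 = 500/10 = 50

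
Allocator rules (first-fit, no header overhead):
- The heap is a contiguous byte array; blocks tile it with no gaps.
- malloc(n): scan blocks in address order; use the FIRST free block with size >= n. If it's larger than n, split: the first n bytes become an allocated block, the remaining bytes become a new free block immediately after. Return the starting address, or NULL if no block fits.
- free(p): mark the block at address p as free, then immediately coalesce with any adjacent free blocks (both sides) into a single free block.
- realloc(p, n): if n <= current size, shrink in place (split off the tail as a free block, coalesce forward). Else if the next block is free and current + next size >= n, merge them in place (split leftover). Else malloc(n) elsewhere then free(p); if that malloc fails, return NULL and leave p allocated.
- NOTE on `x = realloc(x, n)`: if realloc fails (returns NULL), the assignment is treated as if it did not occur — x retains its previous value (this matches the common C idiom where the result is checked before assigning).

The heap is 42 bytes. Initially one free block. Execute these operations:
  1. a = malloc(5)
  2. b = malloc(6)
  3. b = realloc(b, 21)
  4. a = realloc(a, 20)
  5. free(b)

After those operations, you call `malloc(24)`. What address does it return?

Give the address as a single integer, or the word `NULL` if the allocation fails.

Op 1: a = malloc(5) -> a = 0; heap: [0-4 ALLOC][5-41 FREE]
Op 2: b = malloc(6) -> b = 5; heap: [0-4 ALLOC][5-10 ALLOC][11-41 FREE]
Op 3: b = realloc(b, 21) -> b = 5; heap: [0-4 ALLOC][5-25 ALLOC][26-41 FREE]
Op 4: a = realloc(a, 20) -> NULL (a unchanged); heap: [0-4 ALLOC][5-25 ALLOC][26-41 FREE]
Op 5: free(b) -> (freed b); heap: [0-4 ALLOC][5-41 FREE]
malloc(24): first-fit scan over [0-4 ALLOC][5-41 FREE] -> 5

Answer: 5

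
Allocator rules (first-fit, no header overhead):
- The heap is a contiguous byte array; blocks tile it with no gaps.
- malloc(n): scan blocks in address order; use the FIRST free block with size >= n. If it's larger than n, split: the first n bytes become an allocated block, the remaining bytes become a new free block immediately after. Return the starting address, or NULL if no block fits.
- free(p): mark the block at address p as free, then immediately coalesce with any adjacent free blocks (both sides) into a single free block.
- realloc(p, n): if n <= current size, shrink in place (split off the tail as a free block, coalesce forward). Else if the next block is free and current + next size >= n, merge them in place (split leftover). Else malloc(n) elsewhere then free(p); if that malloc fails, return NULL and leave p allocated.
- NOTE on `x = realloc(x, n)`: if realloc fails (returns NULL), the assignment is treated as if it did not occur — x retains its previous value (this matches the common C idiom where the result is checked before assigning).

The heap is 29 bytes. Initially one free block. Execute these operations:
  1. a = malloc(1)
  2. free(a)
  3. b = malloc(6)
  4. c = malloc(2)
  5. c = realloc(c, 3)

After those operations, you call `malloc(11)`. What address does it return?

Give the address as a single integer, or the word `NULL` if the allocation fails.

Op 1: a = malloc(1) -> a = 0; heap: [0-0 ALLOC][1-28 FREE]
Op 2: free(a) -> (freed a); heap: [0-28 FREE]
Op 3: b = malloc(6) -> b = 0; heap: [0-5 ALLOC][6-28 FREE]
Op 4: c = malloc(2) -> c = 6; heap: [0-5 ALLOC][6-7 ALLOC][8-28 FREE]
Op 5: c = realloc(c, 3) -> c = 6; heap: [0-5 ALLOC][6-8 ALLOC][9-28 FREE]
malloc(11): first-fit scan over [0-5 ALLOC][6-8 ALLOC][9-28 FREE] -> 9

Answer: 9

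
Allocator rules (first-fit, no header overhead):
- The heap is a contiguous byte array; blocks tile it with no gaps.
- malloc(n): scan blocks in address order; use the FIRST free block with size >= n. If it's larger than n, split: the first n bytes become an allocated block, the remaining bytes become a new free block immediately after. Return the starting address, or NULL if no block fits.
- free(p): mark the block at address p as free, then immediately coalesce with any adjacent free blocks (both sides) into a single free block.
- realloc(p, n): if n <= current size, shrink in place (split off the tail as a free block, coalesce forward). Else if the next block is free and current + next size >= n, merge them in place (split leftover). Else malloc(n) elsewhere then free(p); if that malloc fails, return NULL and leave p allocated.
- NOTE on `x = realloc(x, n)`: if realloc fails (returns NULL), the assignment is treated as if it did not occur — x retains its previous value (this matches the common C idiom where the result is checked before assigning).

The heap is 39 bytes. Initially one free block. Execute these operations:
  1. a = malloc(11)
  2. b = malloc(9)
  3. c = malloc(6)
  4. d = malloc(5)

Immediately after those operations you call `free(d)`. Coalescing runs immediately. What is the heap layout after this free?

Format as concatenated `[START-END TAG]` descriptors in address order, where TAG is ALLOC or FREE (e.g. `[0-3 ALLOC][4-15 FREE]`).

Op 1: a = malloc(11) -> a = 0; heap: [0-10 ALLOC][11-38 FREE]
Op 2: b = malloc(9) -> b = 11; heap: [0-10 ALLOC][11-19 ALLOC][20-38 FREE]
Op 3: c = malloc(6) -> c = 20; heap: [0-10 ALLOC][11-19 ALLOC][20-25 ALLOC][26-38 FREE]
Op 4: d = malloc(5) -> d = 26; heap: [0-10 ALLOC][11-19 ALLOC][20-25 ALLOC][26-30 ALLOC][31-38 FREE]
free(d): d = 26 -> block [26-30 ALLOC]; mark free, coalesce with adjacent free neighbors -> [0-10 ALLOC][11-19 ALLOC][20-25 ALLOC][26-38 FREE]

Answer: [0-10 ALLOC][11-19 ALLOC][20-25 ALLOC][26-38 FREE]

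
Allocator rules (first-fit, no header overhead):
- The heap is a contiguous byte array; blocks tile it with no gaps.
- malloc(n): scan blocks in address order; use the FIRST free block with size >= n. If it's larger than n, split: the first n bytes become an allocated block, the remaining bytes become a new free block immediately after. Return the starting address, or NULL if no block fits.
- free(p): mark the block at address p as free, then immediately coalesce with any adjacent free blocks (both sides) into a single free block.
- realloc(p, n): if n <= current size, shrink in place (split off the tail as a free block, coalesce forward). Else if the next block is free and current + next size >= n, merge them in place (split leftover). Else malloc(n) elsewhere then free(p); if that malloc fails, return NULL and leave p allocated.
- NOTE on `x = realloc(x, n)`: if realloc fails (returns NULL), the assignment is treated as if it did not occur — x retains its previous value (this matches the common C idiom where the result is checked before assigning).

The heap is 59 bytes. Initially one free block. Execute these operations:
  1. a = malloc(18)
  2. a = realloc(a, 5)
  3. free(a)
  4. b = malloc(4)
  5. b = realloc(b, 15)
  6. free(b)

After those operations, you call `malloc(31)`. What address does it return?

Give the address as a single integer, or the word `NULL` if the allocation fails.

Op 1: a = malloc(18) -> a = 0; heap: [0-17 ALLOC][18-58 FREE]
Op 2: a = realloc(a, 5) -> a = 0; heap: [0-4 ALLOC][5-58 FREE]
Op 3: free(a) -> (freed a); heap: [0-58 FREE]
Op 4: b = malloc(4) -> b = 0; heap: [0-3 ALLOC][4-58 FREE]
Op 5: b = realloc(b, 15) -> b = 0; heap: [0-14 ALLOC][15-58 FREE]
Op 6: free(b) -> (freed b); heap: [0-58 FREE]
malloc(31): first-fit scan over [0-58 FREE] -> 0

Answer: 0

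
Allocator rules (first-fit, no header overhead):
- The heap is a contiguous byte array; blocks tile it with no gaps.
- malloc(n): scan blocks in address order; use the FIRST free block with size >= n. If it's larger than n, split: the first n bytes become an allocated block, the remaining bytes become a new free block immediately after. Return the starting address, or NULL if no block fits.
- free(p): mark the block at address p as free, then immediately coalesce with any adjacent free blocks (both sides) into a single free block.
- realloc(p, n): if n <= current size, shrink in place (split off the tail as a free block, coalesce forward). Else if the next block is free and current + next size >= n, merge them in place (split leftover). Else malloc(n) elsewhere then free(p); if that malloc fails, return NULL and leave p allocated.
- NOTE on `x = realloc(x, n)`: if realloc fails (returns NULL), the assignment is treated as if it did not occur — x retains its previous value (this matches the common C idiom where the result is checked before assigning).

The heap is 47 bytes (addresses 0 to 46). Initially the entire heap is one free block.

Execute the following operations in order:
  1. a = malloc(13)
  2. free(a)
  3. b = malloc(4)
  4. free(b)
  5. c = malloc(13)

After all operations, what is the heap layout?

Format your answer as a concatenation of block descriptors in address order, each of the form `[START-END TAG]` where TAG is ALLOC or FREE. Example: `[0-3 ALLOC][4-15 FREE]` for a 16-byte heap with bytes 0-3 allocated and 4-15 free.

Op 1: a = malloc(13) -> a = 0; heap: [0-12 ALLOC][13-46 FREE]
Op 2: free(a) -> (freed a); heap: [0-46 FREE]
Op 3: b = malloc(4) -> b = 0; heap: [0-3 ALLOC][4-46 FREE]
Op 4: free(b) -> (freed b); heap: [0-46 FREE]
Op 5: c = malloc(13) -> c = 0; heap: [0-12 ALLOC][13-46 FREE]

Answer: [0-12 ALLOC][13-46 FREE]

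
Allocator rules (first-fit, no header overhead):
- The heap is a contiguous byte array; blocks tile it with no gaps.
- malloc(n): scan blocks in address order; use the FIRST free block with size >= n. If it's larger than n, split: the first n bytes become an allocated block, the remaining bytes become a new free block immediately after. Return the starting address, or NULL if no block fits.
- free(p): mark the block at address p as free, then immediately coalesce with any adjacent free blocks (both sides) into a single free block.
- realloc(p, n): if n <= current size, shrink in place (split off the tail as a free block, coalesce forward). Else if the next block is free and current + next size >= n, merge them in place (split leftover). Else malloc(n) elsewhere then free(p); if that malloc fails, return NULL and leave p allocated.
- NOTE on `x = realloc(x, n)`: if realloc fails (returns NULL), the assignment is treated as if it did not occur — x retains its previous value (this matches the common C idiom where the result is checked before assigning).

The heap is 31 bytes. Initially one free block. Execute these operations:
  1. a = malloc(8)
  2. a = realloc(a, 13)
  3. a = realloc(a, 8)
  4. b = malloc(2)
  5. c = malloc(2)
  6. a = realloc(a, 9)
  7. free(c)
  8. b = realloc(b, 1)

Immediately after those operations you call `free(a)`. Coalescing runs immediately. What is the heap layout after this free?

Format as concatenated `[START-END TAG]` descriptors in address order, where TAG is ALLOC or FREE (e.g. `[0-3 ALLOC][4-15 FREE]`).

Answer: [0-7 FREE][8-8 ALLOC][9-30 FREE]

Derivation:
Op 1: a = malloc(8) -> a = 0; heap: [0-7 ALLOC][8-30 FREE]
Op 2: a = realloc(a, 13) -> a = 0; heap: [0-12 ALLOC][13-30 FREE]
Op 3: a = realloc(a, 8) -> a = 0; heap: [0-7 ALLOC][8-30 FREE]
Op 4: b = malloc(2) -> b = 8; heap: [0-7 ALLOC][8-9 ALLOC][10-30 FREE]
Op 5: c = malloc(2) -> c = 10; heap: [0-7 ALLOC][8-9 ALLOC][10-11 ALLOC][12-30 FREE]
Op 6: a = realloc(a, 9) -> a = 12; heap: [0-7 FREE][8-9 ALLOC][10-11 ALLOC][12-20 ALLOC][21-30 FREE]
Op 7: free(c) -> (freed c); heap: [0-7 FREE][8-9 ALLOC][10-11 FREE][12-20 ALLOC][21-30 FREE]
Op 8: b = realloc(b, 1) -> b = 8; heap: [0-7 FREE][8-8 ALLOC][9-11 FREE][12-20 ALLOC][21-30 FREE]
free(a): a = 12 -> block [12-20 ALLOC]; mark free, coalesce with adjacent free neighbors -> [0-7 FREE][8-8 ALLOC][9-30 FREE]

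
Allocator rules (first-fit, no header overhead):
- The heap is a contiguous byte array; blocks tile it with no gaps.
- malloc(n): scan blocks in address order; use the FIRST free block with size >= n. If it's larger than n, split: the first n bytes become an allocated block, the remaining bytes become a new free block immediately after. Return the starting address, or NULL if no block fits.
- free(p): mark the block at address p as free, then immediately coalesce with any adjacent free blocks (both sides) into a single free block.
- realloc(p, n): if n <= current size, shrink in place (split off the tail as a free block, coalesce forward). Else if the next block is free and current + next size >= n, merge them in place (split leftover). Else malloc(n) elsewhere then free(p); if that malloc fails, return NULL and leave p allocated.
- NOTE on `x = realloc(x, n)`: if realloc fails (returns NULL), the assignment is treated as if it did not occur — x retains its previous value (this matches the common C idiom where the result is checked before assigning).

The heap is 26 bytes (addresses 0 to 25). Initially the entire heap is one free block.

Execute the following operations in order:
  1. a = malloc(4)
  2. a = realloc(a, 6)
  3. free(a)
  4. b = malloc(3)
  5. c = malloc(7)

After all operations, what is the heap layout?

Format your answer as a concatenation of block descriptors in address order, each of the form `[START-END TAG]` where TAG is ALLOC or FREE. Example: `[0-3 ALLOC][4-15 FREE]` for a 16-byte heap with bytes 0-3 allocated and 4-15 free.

Op 1: a = malloc(4) -> a = 0; heap: [0-3 ALLOC][4-25 FREE]
Op 2: a = realloc(a, 6) -> a = 0; heap: [0-5 ALLOC][6-25 FREE]
Op 3: free(a) -> (freed a); heap: [0-25 FREE]
Op 4: b = malloc(3) -> b = 0; heap: [0-2 ALLOC][3-25 FREE]
Op 5: c = malloc(7) -> c = 3; heap: [0-2 ALLOC][3-9 ALLOC][10-25 FREE]

Answer: [0-2 ALLOC][3-9 ALLOC][10-25 FREE]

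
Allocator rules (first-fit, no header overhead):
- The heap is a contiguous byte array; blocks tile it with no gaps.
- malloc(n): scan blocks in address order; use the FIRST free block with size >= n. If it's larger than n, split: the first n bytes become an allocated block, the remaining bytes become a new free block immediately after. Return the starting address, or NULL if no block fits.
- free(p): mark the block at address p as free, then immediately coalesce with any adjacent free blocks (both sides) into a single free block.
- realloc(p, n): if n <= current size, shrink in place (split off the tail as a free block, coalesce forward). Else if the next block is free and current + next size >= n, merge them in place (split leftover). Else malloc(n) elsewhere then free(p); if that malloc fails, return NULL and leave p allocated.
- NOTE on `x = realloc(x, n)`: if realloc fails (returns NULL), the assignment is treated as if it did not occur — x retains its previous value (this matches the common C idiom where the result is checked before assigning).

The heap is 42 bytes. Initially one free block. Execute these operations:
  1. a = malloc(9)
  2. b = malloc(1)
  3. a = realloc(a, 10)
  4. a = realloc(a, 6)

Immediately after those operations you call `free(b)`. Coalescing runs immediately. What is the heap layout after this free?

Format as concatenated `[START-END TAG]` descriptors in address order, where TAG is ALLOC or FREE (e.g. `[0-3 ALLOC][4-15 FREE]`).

Answer: [0-9 FREE][10-15 ALLOC][16-41 FREE]

Derivation:
Op 1: a = malloc(9) -> a = 0; heap: [0-8 ALLOC][9-41 FREE]
Op 2: b = malloc(1) -> b = 9; heap: [0-8 ALLOC][9-9 ALLOC][10-41 FREE]
Op 3: a = realloc(a, 10) -> a = 10; heap: [0-8 FREE][9-9 ALLOC][10-19 ALLOC][20-41 FREE]
Op 4: a = realloc(a, 6) -> a = 10; heap: [0-8 FREE][9-9 ALLOC][10-15 ALLOC][16-41 FREE]
free(b): b = 9 -> block [9-9 ALLOC]; mark free, coalesce with adjacent free neighbors -> [0-9 FREE][10-15 ALLOC][16-41 FREE]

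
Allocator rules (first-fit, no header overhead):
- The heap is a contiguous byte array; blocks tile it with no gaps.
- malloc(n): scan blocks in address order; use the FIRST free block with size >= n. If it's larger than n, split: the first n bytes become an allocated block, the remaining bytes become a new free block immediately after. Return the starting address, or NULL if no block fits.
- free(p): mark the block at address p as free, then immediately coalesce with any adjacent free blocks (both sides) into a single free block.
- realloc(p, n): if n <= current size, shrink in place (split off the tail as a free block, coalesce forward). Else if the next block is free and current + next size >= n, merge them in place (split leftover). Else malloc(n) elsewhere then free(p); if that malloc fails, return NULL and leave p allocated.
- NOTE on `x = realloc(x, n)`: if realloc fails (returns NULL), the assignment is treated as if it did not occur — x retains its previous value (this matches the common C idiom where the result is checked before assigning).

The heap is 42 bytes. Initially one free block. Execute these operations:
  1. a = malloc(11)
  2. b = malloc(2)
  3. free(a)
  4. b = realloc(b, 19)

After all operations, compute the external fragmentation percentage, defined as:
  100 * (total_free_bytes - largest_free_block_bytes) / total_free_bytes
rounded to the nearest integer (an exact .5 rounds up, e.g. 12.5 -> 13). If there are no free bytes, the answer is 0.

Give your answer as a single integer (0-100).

Answer: 48

Derivation:
Op 1: a = malloc(11) -> a = 0; heap: [0-10 ALLOC][11-41 FREE]
Op 2: b = malloc(2) -> b = 11; heap: [0-10 ALLOC][11-12 ALLOC][13-41 FREE]
Op 3: free(a) -> (freed a); heap: [0-10 FREE][11-12 ALLOC][13-41 FREE]
Op 4: b = realloc(b, 19) -> b = 11; heap: [0-10 FREE][11-29 ALLOC][30-41 FREE]
Free blocks: [11 12] total_free=23 largest=12 -> 100*(23-12)/23 = 1100/23 ≈ 47.826 -> rounds to 48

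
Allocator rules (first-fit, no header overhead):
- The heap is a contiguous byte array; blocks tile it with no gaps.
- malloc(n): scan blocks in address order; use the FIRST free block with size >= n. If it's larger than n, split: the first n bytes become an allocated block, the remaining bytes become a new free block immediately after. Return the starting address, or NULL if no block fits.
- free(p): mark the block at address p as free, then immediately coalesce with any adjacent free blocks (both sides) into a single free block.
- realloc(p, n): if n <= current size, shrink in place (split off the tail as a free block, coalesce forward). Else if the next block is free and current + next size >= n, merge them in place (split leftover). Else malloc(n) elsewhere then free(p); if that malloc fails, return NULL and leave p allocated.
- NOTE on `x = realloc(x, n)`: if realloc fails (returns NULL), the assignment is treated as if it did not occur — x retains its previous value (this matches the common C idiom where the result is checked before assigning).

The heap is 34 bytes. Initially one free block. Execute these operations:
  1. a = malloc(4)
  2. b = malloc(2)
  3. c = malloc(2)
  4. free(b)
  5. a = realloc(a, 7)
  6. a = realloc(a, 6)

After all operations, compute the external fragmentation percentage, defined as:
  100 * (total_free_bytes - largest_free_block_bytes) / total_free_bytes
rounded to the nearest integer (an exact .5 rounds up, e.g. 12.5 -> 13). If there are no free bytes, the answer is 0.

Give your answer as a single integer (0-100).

Answer: 23

Derivation:
Op 1: a = malloc(4) -> a = 0; heap: [0-3 ALLOC][4-33 FREE]
Op 2: b = malloc(2) -> b = 4; heap: [0-3 ALLOC][4-5 ALLOC][6-33 FREE]
Op 3: c = malloc(2) -> c = 6; heap: [0-3 ALLOC][4-5 ALLOC][6-7 ALLOC][8-33 FREE]
Op 4: free(b) -> (freed b); heap: [0-3 ALLOC][4-5 FREE][6-7 ALLOC][8-33 FREE]
Op 5: a = realloc(a, 7) -> a = 8; heap: [0-5 FREE][6-7 ALLOC][8-14 ALLOC][15-33 FREE]
Op 6: a = realloc(a, 6) -> a = 8; heap: [0-5 FREE][6-7 ALLOC][8-13 ALLOC][14-33 FREE]
Free blocks: [6 20] total_free=26 largest=20 -> 100*(26-20)/26 = 600/26 ≈ 23.077 -> rounds to 23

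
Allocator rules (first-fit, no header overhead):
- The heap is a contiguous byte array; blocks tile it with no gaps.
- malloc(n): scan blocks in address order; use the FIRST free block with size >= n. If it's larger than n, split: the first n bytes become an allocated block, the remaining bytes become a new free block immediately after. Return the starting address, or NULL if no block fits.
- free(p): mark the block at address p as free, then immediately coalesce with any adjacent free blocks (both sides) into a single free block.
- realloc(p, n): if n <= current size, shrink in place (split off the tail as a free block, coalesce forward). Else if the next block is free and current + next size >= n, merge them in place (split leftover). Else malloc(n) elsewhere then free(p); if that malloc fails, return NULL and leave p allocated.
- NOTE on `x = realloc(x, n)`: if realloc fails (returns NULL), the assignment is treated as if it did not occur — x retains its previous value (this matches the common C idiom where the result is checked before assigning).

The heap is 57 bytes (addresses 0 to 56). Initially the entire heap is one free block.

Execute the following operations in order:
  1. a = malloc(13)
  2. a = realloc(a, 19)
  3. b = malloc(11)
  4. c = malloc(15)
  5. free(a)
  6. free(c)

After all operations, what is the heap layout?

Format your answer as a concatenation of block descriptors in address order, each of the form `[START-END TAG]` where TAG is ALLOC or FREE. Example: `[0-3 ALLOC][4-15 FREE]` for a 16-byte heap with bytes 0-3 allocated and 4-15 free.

Op 1: a = malloc(13) -> a = 0; heap: [0-12 ALLOC][13-56 FREE]
Op 2: a = realloc(a, 19) -> a = 0; heap: [0-18 ALLOC][19-56 FREE]
Op 3: b = malloc(11) -> b = 19; heap: [0-18 ALLOC][19-29 ALLOC][30-56 FREE]
Op 4: c = malloc(15) -> c = 30; heap: [0-18 ALLOC][19-29 ALLOC][30-44 ALLOC][45-56 FREE]
Op 5: free(a) -> (freed a); heap: [0-18 FREE][19-29 ALLOC][30-44 ALLOC][45-56 FREE]
Op 6: free(c) -> (freed c); heap: [0-18 FREE][19-29 ALLOC][30-56 FREE]

Answer: [0-18 FREE][19-29 ALLOC][30-56 FREE]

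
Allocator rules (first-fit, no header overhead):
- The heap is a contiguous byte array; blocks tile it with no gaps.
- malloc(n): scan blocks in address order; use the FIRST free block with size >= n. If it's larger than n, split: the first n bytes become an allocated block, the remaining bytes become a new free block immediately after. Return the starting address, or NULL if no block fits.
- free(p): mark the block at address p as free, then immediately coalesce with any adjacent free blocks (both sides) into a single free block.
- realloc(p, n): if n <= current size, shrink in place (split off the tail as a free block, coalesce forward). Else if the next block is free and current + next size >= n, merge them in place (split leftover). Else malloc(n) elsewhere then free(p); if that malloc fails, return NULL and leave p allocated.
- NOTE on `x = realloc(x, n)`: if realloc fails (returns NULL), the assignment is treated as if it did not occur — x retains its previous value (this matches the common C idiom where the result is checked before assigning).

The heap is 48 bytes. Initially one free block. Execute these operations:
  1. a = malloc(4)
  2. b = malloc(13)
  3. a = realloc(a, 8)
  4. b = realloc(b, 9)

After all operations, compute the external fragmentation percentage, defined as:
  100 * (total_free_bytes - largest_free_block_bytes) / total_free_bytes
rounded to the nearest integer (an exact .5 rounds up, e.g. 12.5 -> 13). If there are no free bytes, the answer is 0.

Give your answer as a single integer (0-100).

Answer: 26

Derivation:
Op 1: a = malloc(4) -> a = 0; heap: [0-3 ALLOC][4-47 FREE]
Op 2: b = malloc(13) -> b = 4; heap: [0-3 ALLOC][4-16 ALLOC][17-47 FREE]
Op 3: a = realloc(a, 8) -> a = 17; heap: [0-3 FREE][4-16 ALLOC][17-24 ALLOC][25-47 FREE]
Op 4: b = realloc(b, 9) -> b = 4; heap: [0-3 FREE][4-12 ALLOC][13-16 FREE][17-24 ALLOC][25-47 FREE]
Free blocks: [4 4 23] total_free=31 largest=23 -> 100*(31-23)/31 = 800/31 ≈ 25.806 -> rounds to 26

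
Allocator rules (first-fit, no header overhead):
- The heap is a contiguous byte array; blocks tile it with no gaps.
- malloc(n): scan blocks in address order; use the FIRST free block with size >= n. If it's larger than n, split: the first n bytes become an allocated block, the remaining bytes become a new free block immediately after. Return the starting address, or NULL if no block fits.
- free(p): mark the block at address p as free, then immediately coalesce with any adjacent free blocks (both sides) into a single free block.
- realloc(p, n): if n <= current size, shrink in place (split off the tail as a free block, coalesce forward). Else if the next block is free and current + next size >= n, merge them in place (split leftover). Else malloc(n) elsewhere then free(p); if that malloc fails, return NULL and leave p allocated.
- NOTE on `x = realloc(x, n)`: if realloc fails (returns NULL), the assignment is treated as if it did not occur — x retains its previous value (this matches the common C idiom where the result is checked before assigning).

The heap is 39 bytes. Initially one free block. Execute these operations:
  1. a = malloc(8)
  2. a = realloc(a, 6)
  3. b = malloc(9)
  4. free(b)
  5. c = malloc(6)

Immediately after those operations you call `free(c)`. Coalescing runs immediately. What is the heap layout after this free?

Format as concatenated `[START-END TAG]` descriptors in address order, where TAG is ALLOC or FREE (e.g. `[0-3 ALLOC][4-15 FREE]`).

Op 1: a = malloc(8) -> a = 0; heap: [0-7 ALLOC][8-38 FREE]
Op 2: a = realloc(a, 6) -> a = 0; heap: [0-5 ALLOC][6-38 FREE]
Op 3: b = malloc(9) -> b = 6; heap: [0-5 ALLOC][6-14 ALLOC][15-38 FREE]
Op 4: free(b) -> (freed b); heap: [0-5 ALLOC][6-38 FREE]
Op 5: c = malloc(6) -> c = 6; heap: [0-5 ALLOC][6-11 ALLOC][12-38 FREE]
free(c): c = 6 -> block [6-11 ALLOC]; mark free, coalesce with adjacent free neighbors -> [0-5 ALLOC][6-38 FREE]

Answer: [0-5 ALLOC][6-38 FREE]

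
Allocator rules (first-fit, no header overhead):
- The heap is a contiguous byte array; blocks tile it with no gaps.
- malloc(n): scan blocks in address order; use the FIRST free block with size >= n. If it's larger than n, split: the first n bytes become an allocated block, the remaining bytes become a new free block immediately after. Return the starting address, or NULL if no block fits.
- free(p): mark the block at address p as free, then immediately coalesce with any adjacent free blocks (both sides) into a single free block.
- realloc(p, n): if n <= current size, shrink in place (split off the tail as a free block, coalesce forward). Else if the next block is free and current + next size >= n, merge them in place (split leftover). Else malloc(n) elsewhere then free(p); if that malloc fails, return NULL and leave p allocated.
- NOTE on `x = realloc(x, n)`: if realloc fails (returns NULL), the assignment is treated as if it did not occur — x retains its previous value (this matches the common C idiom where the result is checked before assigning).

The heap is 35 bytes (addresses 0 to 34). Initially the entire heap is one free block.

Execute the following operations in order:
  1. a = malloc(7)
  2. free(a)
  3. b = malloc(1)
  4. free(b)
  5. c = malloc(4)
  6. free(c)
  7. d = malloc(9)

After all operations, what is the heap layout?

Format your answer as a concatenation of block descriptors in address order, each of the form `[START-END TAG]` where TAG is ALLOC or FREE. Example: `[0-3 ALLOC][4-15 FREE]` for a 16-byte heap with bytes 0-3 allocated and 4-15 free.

Answer: [0-8 ALLOC][9-34 FREE]

Derivation:
Op 1: a = malloc(7) -> a = 0; heap: [0-6 ALLOC][7-34 FREE]
Op 2: free(a) -> (freed a); heap: [0-34 FREE]
Op 3: b = malloc(1) -> b = 0; heap: [0-0 ALLOC][1-34 FREE]
Op 4: free(b) -> (freed b); heap: [0-34 FREE]
Op 5: c = malloc(4) -> c = 0; heap: [0-3 ALLOC][4-34 FREE]
Op 6: free(c) -> (freed c); heap: [0-34 FREE]
Op 7: d = malloc(9) -> d = 0; heap: [0-8 ALLOC][9-34 FREE]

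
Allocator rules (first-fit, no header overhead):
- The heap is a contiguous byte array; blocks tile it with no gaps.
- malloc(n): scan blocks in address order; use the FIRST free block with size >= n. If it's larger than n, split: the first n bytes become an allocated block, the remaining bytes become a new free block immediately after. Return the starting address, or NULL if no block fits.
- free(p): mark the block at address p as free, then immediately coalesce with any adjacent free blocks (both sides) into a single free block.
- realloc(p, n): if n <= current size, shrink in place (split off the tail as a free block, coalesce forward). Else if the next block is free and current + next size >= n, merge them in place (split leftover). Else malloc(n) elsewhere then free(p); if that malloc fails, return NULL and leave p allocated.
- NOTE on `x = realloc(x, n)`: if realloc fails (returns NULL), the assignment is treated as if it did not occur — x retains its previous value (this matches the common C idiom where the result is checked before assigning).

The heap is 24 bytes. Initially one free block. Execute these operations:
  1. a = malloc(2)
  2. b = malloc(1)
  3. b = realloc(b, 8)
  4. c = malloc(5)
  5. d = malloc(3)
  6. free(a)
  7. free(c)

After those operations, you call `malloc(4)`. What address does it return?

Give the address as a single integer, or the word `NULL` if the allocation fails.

Answer: 10

Derivation:
Op 1: a = malloc(2) -> a = 0; heap: [0-1 ALLOC][2-23 FREE]
Op 2: b = malloc(1) -> b = 2; heap: [0-1 ALLOC][2-2 ALLOC][3-23 FREE]
Op 3: b = realloc(b, 8) -> b = 2; heap: [0-1 ALLOC][2-9 ALLOC][10-23 FREE]
Op 4: c = malloc(5) -> c = 10; heap: [0-1 ALLOC][2-9 ALLOC][10-14 ALLOC][15-23 FREE]
Op 5: d = malloc(3) -> d = 15; heap: [0-1 ALLOC][2-9 ALLOC][10-14 ALLOC][15-17 ALLOC][18-23 FREE]
Op 6: free(a) -> (freed a); heap: [0-1 FREE][2-9 ALLOC][10-14 ALLOC][15-17 ALLOC][18-23 FREE]
Op 7: free(c) -> (freed c); heap: [0-1 FREE][2-9 ALLOC][10-14 FREE][15-17 ALLOC][18-23 FREE]
malloc(4): first-fit scan over [0-1 FREE][2-9 ALLOC][10-14 FREE][15-17 ALLOC][18-23 FREE] -> 10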